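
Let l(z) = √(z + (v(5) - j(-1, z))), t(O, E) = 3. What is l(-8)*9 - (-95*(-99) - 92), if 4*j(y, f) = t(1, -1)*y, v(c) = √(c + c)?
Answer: -9313 + 9*I*√(29 - 4*√10)/2 ≈ -9313.0 + 18.196*I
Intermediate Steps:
v(c) = √2*√c (v(c) = √(2*c) = √2*√c)
j(y, f) = 3*y/4 (j(y, f) = (3*y)/4 = 3*y/4)
l(z) = √(¾ + z + √10) (l(z) = √(z + (√2*√5 - 3*(-1)/4)) = √(z + (√10 - 1*(-¾))) = √(z + (√10 + ¾)) = √(z + (¾ + √10)) = √(¾ + z + √10))
l(-8)*9 - (-95*(-99) - 92) = (√(3 + 4*(-8) + 4*√10)/2)*9 - (-95*(-99) - 92) = (√(3 - 32 + 4*√10)/2)*9 - (9405 - 92) = (√(-29 + 4*√10)/2)*9 - 1*9313 = 9*√(-29 + 4*√10)/2 - 9313 = -9313 + 9*√(-29 + 4*√10)/2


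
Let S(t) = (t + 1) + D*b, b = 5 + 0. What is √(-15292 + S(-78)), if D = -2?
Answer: 13*I*√91 ≈ 124.01*I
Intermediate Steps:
b = 5
S(t) = -9 + t (S(t) = (t + 1) - 2*5 = (1 + t) - 10 = -9 + t)
√(-15292 + S(-78)) = √(-15292 + (-9 - 78)) = √(-15292 - 87) = √(-15379) = 13*I*√91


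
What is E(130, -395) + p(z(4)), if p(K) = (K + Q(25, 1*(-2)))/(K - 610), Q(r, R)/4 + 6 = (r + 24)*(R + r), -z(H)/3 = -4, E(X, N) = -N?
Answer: 115857/299 ≈ 387.48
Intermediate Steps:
z(H) = 12 (z(H) = -3*(-4) = 12)
Q(r, R) = -24 + 4*(24 + r)*(R + r) (Q(r, R) = -24 + 4*((r + 24)*(R + r)) = -24 + 4*((24 + r)*(R + r)) = -24 + 4*(24 + r)*(R + r))
p(K) = (4484 + K)/(-610 + K) (p(K) = (K + (-24 + 4*25**2 + 96*(1*(-2)) + 96*25 + 4*(1*(-2))*25))/(K - 610) = (K + (-24 + 4*625 + 96*(-2) + 2400 + 4*(-2)*25))/(-610 + K) = (K + (-24 + 2500 - 192 + 2400 - 200))/(-610 + K) = (K + 4484)/(-610 + K) = (4484 + K)/(-610 + K))
E(130, -395) + p(z(4)) = -1*(-395) + (4484 + 12)/(-610 + 12) = 395 + 4496/(-598) = 395 - 1/598*4496 = 395 - 2248/299 = 115857/299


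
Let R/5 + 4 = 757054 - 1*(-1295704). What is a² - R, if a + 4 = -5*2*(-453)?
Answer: 10220906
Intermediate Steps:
a = 4526 (a = -4 - 5*2*(-453) = -4 - 10*(-453) = -4 + 4530 = 4526)
R = 10263770 (R = -20 + 5*(757054 - 1*(-1295704)) = -20 + 5*(757054 + 1295704) = -20 + 5*2052758 = -20 + 10263790 = 10263770)
a² - R = 4526² - 1*10263770 = 20484676 - 10263770 = 10220906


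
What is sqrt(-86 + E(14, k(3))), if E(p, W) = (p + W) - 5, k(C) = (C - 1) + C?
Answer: 6*I*sqrt(2) ≈ 8.4853*I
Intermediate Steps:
k(C) = -1 + 2*C (k(C) = (-1 + C) + C = -1 + 2*C)
E(p, W) = -5 + W + p (E(p, W) = (W + p) - 5 = -5 + W + p)
sqrt(-86 + E(14, k(3))) = sqrt(-86 + (-5 + (-1 + 2*3) + 14)) = sqrt(-86 + (-5 + (-1 + 6) + 14)) = sqrt(-86 + (-5 + 5 + 14)) = sqrt(-86 + 14) = sqrt(-72) = 6*I*sqrt(2)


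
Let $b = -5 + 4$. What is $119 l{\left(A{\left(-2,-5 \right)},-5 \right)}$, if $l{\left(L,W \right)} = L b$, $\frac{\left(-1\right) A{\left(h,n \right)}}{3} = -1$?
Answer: $-357$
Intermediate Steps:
$b = -1$
$A{\left(h,n \right)} = 3$ ($A{\left(h,n \right)} = \left(-3\right) \left(-1\right) = 3$)
$l{\left(L,W \right)} = - L$ ($l{\left(L,W \right)} = L \left(-1\right) = - L$)
$119 l{\left(A{\left(-2,-5 \right)},-5 \right)} = 119 \left(\left(-1\right) 3\right) = 119 \left(-3\right) = -357$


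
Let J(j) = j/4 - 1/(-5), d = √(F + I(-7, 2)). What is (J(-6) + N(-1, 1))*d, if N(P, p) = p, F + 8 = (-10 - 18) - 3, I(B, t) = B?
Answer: -3*I*√46/10 ≈ -2.0347*I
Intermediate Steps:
F = -39 (F = -8 + ((-10 - 18) - 3) = -8 + (-28 - 3) = -8 - 31 = -39)
d = I*√46 (d = √(-39 - 7) = √(-46) = I*√46 ≈ 6.7823*I)
J(j) = ⅕ + j/4 (J(j) = j*(¼) - 1*(-⅕) = j/4 + ⅕ = ⅕ + j/4)
(J(-6) + N(-1, 1))*d = ((⅕ + (¼)*(-6)) + 1)*(I*√46) = ((⅕ - 3/2) + 1)*(I*√46) = (-13/10 + 1)*(I*√46) = -3*I*√46/10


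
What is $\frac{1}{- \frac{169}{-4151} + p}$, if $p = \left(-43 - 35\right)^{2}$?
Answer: $\frac{4151}{25254853} \approx 0.00016436$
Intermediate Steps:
$p = 6084$ ($p = \left(-43 - 35\right)^{2} = \left(-78\right)^{2} = 6084$)
$\frac{1}{- \frac{169}{-4151} + p} = \frac{1}{- \frac{169}{-4151} + 6084} = \frac{1}{\left(-169\right) \left(- \frac{1}{4151}\right) + 6084} = \frac{1}{\frac{169}{4151} + 6084} = \frac{1}{\frac{25254853}{4151}} = \frac{4151}{25254853}$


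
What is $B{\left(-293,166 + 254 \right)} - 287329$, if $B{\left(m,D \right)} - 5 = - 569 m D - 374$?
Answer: $69733442$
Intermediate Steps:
$B{\left(m,D \right)} = -369 - 569 D m$ ($B{\left(m,D \right)} = 5 + \left(- 569 m D - 374\right) = 5 - \left(374 + 569 D m\right) = -369 - 569 D m$)
$B{\left(-293,166 + 254 \right)} - 287329 = \left(-369 - 569 \left(166 + 254\right) \left(-293\right)\right) - 287329 = \left(-369 - 238980 \left(-293\right)\right) - 287329 = \left(-369 + 70021140\right) - 287329 = 70020771 - 287329 = 69733442$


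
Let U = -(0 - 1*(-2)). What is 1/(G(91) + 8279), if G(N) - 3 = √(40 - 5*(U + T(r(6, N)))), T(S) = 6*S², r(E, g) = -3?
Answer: 4141/34295872 - I*√55/34295872 ≈ 0.00012074 - 2.1624e-7*I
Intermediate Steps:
U = -2 (U = -(0 + 2) = -1*2 = -2)
G(N) = 3 + 2*I*√55 (G(N) = 3 + √(40 - 5*(-2 + 6*(-3)²)) = 3 + √(40 - 5*(-2 + 6*9)) = 3 + √(40 - 5*(-2 + 54)) = 3 + √(40 - 5*52) = 3 + √(40 - 260) = 3 + √(-220) = 3 + 2*I*√55)
1/(G(91) + 8279) = 1/((3 + 2*I*√55) + 8279) = 1/(8282 + 2*I*√55)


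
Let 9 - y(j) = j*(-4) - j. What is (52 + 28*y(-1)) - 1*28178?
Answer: -28014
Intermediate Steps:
y(j) = 9 + 5*j (y(j) = 9 - (j*(-4) - j) = 9 - (-4*j - j) = 9 - (-5)*j = 9 + 5*j)
(52 + 28*y(-1)) - 1*28178 = (52 + 28*(9 + 5*(-1))) - 1*28178 = (52 + 28*(9 - 5)) - 28178 = (52 + 28*4) - 28178 = (52 + 112) - 28178 = 164 - 28178 = -28014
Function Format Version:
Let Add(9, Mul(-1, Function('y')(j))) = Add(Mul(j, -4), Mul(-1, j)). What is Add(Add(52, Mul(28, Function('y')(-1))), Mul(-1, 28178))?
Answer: -28014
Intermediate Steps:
Function('y')(j) = Add(9, Mul(5, j)) (Function('y')(j) = Add(9, Mul(-1, Add(Mul(j, -4), Mul(-1, j)))) = Add(9, Mul(-1, Add(Mul(-4, j), Mul(-1, j)))) = Add(9, Mul(-1, Mul(-5, j))) = Add(9, Mul(5, j)))
Add(Add(52, Mul(28, Function('y')(-1))), Mul(-1, 28178)) = Add(Add(52, Mul(28, Add(9, Mul(5, -1)))), Mul(-1, 28178)) = Add(Add(52, Mul(28, Add(9, -5))), -28178) = Add(Add(52, Mul(28, 4)), -28178) = Add(Add(52, 112), -28178) = Add(164, -28178) = -28014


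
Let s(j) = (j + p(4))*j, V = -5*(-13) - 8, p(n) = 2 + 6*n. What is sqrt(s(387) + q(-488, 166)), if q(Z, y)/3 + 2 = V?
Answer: 2*sqrt(39999) ≈ 400.00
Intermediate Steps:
V = 57 (V = 65 - 8 = 57)
q(Z, y) = 165 (q(Z, y) = -6 + 3*57 = -6 + 171 = 165)
s(j) = j*(26 + j) (s(j) = (j + (2 + 6*4))*j = (j + (2 + 24))*j = (j + 26)*j = (26 + j)*j = j*(26 + j))
sqrt(s(387) + q(-488, 166)) = sqrt(387*(26 + 387) + 165) = sqrt(387*413 + 165) = sqrt(159831 + 165) = sqrt(159996) = 2*sqrt(39999)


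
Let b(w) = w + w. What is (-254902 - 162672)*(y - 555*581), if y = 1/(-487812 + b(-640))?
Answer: 32927831355685607/244546 ≈ 1.3465e+11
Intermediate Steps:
b(w) = 2*w
y = -1/489092 (y = 1/(-487812 + 2*(-640)) = 1/(-487812 - 1280) = 1/(-489092) = -1/489092 ≈ -2.0446e-6)
(-254902 - 162672)*(y - 555*581) = (-254902 - 162672)*(-1/489092 - 555*581) = -417574*(-1/489092 - 322455) = -417574*(-157710160861/489092) = 32927831355685607/244546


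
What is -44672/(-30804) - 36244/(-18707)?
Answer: 37541140/11081739 ≈ 3.3877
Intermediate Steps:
-44672/(-30804) - 36244/(-18707) = -44672*(-1/30804) - 36244*(-1/18707) = 11168/7701 + 2788/1439 = 37541140/11081739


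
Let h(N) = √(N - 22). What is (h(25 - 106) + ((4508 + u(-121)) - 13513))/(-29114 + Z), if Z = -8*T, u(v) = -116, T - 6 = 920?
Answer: 9121/36522 - I*√103/36522 ≈ 0.24974 - 0.00027788*I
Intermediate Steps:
T = 926 (T = 6 + 920 = 926)
h(N) = √(-22 + N)
Z = -7408 (Z = -8*926 = -7408)
(h(25 - 106) + ((4508 + u(-121)) - 13513))/(-29114 + Z) = (√(-22 + (25 - 106)) + ((4508 - 116) - 13513))/(-29114 - 7408) = (√(-22 - 81) + (4392 - 13513))/(-36522) = (√(-103) - 9121)*(-1/36522) = (I*√103 - 9121)*(-1/36522) = (-9121 + I*√103)*(-1/36522) = 9121/36522 - I*√103/36522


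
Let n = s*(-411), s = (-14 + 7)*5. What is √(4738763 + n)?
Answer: 2*√1188287 ≈ 2180.2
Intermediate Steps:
s = -35 (s = -7*5 = -35)
n = 14385 (n = -35*(-411) = 14385)
√(4738763 + n) = √(4738763 + 14385) = √4753148 = 2*√1188287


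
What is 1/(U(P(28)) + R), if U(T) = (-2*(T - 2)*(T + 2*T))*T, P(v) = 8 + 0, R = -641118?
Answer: -1/643422 ≈ -1.5542e-6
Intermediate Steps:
P(v) = 8
U(T) = -6*T²*(-2 + T) (U(T) = (-2*(-2 + T)*3*T)*T = (-6*T*(-2 + T))*T = -6*T²*(-2 + T))
1/(U(P(28)) + R) = 1/(6*8²*(2 - 1*8) - 641118) = 1/(6*64*(2 - 8) - 641118) = 1/(6*64*(-6) - 641118) = 1/(-2304 - 641118) = 1/(-643422) = -1/643422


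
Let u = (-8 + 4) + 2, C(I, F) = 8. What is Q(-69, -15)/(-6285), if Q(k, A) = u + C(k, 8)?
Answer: -2/2095 ≈ -0.00095465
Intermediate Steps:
u = -2 (u = -4 + 2 = -2)
Q(k, A) = 6 (Q(k, A) = -2 + 8 = 6)
Q(-69, -15)/(-6285) = 6/(-6285) = 6*(-1/6285) = -2/2095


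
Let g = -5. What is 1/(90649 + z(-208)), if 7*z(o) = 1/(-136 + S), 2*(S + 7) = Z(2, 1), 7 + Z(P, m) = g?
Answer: 1043/94546906 ≈ 1.1032e-5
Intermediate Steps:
Z(P, m) = -12 (Z(P, m) = -7 - 5 = -12)
S = -13 (S = -7 + (½)*(-12) = -7 - 6 = -13)
z(o) = -1/1043 (z(o) = 1/(7*(-136 - 13)) = (⅐)/(-149) = (⅐)*(-1/149) = -1/1043)
1/(90649 + z(-208)) = 1/(90649 - 1/1043) = 1/(94546906/1043) = 1043/94546906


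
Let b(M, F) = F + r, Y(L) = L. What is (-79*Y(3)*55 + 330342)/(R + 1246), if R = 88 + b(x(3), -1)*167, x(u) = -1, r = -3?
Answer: 105769/222 ≈ 476.44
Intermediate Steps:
b(M, F) = -3 + F (b(M, F) = F - 3 = -3 + F)
R = -580 (R = 88 + (-3 - 1)*167 = 88 - 4*167 = 88 - 668 = -580)
(-79*Y(3)*55 + 330342)/(R + 1246) = (-79*3*55 + 330342)/(-580 + 1246) = (-237*55 + 330342)/666 = (-13035 + 330342)*(1/666) = 317307*(1/666) = 105769/222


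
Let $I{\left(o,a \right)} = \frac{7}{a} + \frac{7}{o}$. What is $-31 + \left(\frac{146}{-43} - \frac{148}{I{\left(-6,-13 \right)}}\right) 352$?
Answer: $\frac{167717559}{5719} \approx 29326.0$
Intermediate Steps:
$-31 + \left(\frac{146}{-43} - \frac{148}{I{\left(-6,-13 \right)}}\right) 352 = -31 + \left(\frac{146}{-43} - \frac{148}{\frac{7}{-13} + \frac{7}{-6}}\right) 352 = -31 + \left(146 \left(- \frac{1}{43}\right) - \frac{148}{7 \left(- \frac{1}{13}\right) + 7 \left(- \frac{1}{6}\right)}\right) 352 = -31 + \left(- \frac{146}{43} - \frac{148}{- \frac{7}{13} - \frac{7}{6}}\right) 352 = -31 + \left(- \frac{146}{43} - \frac{148}{- \frac{133}{78}}\right) 352 = -31 + \left(- \frac{146}{43} - - \frac{11544}{133}\right) 352 = -31 + \left(- \frac{146}{43} + \frac{11544}{133}\right) 352 = -31 + \frac{476974}{5719} \cdot 352 = -31 + \frac{167894848}{5719} = \frac{167717559}{5719}$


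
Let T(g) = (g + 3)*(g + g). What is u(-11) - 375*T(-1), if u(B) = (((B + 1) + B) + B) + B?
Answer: 1457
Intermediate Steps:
T(g) = 2*g*(3 + g) (T(g) = (3 + g)*(2*g) = 2*g*(3 + g))
u(B) = 1 + 4*B (u(B) = (((1 + B) + B) + B) + B = ((1 + 2*B) + B) + B = (1 + 3*B) + B = 1 + 4*B)
u(-11) - 375*T(-1) = (1 + 4*(-11)) - 375*2*(-1)*(3 - 1) = (1 - 44) - 375*2*(-1)*2 = -43 - 375*(-4) = -43 - 75*(-20) = -43 + 1500 = 1457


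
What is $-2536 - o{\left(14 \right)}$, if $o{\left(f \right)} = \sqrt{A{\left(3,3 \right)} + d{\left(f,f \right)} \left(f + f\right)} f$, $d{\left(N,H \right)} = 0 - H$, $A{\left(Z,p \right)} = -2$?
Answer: $-2536 - 14 i \sqrt{394} \approx -2536.0 - 277.89 i$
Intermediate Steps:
$d{\left(N,H \right)} = - H$
$o{\left(f \right)} = f \sqrt{-2 - 2 f^{2}}$ ($o{\left(f \right)} = \sqrt{-2 + - f \left(f + f\right)} f = \sqrt{-2 + - f 2 f} f = \sqrt{-2 - 2 f^{2}} f = f \sqrt{-2 - 2 f^{2}}$)
$-2536 - o{\left(14 \right)} = -2536 - 14 \sqrt{-2 - 2 \cdot 14^{2}} = -2536 - 14 \sqrt{-2 - 392} = -2536 - 14 \sqrt{-394} = -2536 - 14 i \sqrt{394}$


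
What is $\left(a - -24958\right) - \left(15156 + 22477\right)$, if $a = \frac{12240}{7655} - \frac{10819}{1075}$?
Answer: $- \frac{20874764164}{1645825} \approx -12683.0$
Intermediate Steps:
$a = - \frac{13932289}{1645825}$ ($a = 12240 \cdot \frac{1}{7655} - \frac{10819}{1075} = \frac{2448}{1531} - \frac{10819}{1075} = - \frac{13932289}{1645825} \approx -8.4652$)
$\left(a - -24958\right) - \left(15156 + 22477\right) = \left(- \frac{13932289}{1645825} - -24958\right) - \left(15156 + 22477\right) = \left(- \frac{13932289}{1645825} + 24958\right) - 37633 = \frac{41062568061}{1645825} - 37633 = - \frac{20874764164}{1645825}$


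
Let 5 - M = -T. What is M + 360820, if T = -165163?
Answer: 195662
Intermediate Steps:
M = -165158 (M = 5 - (-1)*(-165163) = 5 - 1*165163 = 5 - 165163 = -165158)
M + 360820 = -165158 + 360820 = 195662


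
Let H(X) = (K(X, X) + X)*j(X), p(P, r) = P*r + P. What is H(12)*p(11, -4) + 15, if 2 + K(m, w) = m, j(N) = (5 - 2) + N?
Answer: -10875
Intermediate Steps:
j(N) = 3 + N
p(P, r) = P + P*r
K(m, w) = -2 + m
H(X) = (-2 + 2*X)*(3 + X) (H(X) = ((-2 + X) + X)*(3 + X) = (-2 + 2*X)*(3 + X))
H(12)*p(11, -4) + 15 = (2*(-1 + 12)*(3 + 12))*(11*(1 - 4)) + 15 = (2*11*15)*(11*(-3)) + 15 = 330*(-33) + 15 = -10890 + 15 = -10875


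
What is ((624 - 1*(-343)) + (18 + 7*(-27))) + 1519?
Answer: 2315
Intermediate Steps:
((624 - 1*(-343)) + (18 + 7*(-27))) + 1519 = ((624 + 343) + (18 - 189)) + 1519 = (967 - 171) + 1519 = 796 + 1519 = 2315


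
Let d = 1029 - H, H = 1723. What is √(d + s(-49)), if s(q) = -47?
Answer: I*√741 ≈ 27.221*I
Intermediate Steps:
d = -694 (d = 1029 - 1*1723 = 1029 - 1723 = -694)
√(d + s(-49)) = √(-694 - 47) = √(-741) = I*√741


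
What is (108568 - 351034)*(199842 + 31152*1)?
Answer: -56008191204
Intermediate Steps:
(108568 - 351034)*(199842 + 31152*1) = -242466*(199842 + 31152) = -242466*230994 = -56008191204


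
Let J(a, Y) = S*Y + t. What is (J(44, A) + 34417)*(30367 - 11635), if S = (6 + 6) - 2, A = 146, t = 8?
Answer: 672197820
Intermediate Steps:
S = 10 (S = 12 - 2 = 10)
J(a, Y) = 8 + 10*Y (J(a, Y) = 10*Y + 8 = 8 + 10*Y)
(J(44, A) + 34417)*(30367 - 11635) = ((8 + 10*146) + 34417)*(30367 - 11635) = ((8 + 1460) + 34417)*18732 = (1468 + 34417)*18732 = 35885*18732 = 672197820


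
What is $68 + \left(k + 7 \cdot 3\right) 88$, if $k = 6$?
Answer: $2444$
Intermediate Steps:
$68 + \left(k + 7 \cdot 3\right) 88 = 68 + \left(6 + 7 \cdot 3\right) 88 = 68 + \left(6 + 21\right) 88 = 68 + 27 \cdot 88 = 68 + 2376 = 2444$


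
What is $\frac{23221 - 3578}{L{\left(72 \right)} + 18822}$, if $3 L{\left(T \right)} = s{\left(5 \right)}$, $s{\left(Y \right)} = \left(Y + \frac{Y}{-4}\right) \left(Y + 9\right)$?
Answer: $\frac{39286}{37679} \approx 1.0427$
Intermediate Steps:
$s{\left(Y \right)} = \frac{3 Y \left(9 + Y\right)}{4}$ ($s{\left(Y \right)} = \left(Y + Y \left(- \frac{1}{4}\right)\right) \left(9 + Y\right) = \left(Y - \frac{Y}{4}\right) \left(9 + Y\right) = \frac{3 Y}{4} \left(9 + Y\right) = \frac{3 Y \left(9 + Y\right)}{4}$)
$L{\left(T \right)} = \frac{35}{2}$ ($L{\left(T \right)} = \frac{\frac{3}{4} \cdot 5 \left(9 + 5\right)}{3} = \frac{\frac{3}{4} \cdot 5 \cdot 14}{3} = \frac{1}{3} \cdot \frac{105}{2} = \frac{35}{2}$)
$\frac{23221 - 3578}{L{\left(72 \right)} + 18822} = \frac{23221 - 3578}{\frac{35}{2} + 18822} = \frac{19643}{\frac{37679}{2}} = 19643 \cdot \frac{2}{37679} = \frac{39286}{37679}$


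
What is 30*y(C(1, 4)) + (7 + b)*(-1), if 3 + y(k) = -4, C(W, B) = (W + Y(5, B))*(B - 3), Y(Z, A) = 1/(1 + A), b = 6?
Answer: -223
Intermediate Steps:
C(W, B) = (-3 + B)*(W + 1/(1 + B)) (C(W, B) = (W + 1/(1 + B))*(B - 3) = (W + 1/(1 + B))*(-3 + B) = (-3 + B)*(W + 1/(1 + B)))
y(k) = -7 (y(k) = -3 - 4 = -7)
30*y(C(1, 4)) + (7 + b)*(-1) = 30*(-7) + (7 + 6)*(-1) = -210 + 13*(-1) = -210 - 13 = -223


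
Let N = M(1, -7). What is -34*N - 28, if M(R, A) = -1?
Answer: 6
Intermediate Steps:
N = -1
-34*N - 28 = -34*(-1) - 28 = 34 - 28 = 6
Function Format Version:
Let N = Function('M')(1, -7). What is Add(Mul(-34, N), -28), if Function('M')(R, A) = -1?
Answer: 6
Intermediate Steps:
N = -1
Add(Mul(-34, N), -28) = Add(Mul(-34, -1), -28) = Add(34, -28) = 6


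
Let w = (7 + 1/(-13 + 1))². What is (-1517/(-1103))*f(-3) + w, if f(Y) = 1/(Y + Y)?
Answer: 7562159/158832 ≈ 47.611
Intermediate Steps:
f(Y) = 1/(2*Y)
w = 6889/144 (w = (7 + 1/(-12))² = (7 - 1/12)² = (83/12)² = 6889/144 ≈ 47.840)
(-1517/(-1103))*f(-3) + w = (-1517/(-1103))*((½)/(-3)) + 6889/144 = (-1517*(-1/1103))*((½)*(-⅓)) + 6889/144 = (1517/1103)*(-⅙) + 6889/144 = -1517/6618 + 6889/144 = 7562159/158832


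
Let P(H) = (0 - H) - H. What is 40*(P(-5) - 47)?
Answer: -1480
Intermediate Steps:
P(H) = -2*H (P(H) = -H - H = -2*H)
40*(P(-5) - 47) = 40*(-2*(-5) - 47) = 40*(10 - 47) = 40*(-37) = -1480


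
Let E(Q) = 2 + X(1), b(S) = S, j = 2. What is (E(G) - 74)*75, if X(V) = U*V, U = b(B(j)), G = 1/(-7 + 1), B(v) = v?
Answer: -5250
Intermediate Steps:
G = -⅙ (G = 1/(-6) = -⅙ ≈ -0.16667)
U = 2
X(V) = 2*V
E(Q) = 4 (E(Q) = 2 + 2*1 = 2 + 2 = 4)
(E(G) - 74)*75 = (4 - 74)*75 = -70*75 = -5250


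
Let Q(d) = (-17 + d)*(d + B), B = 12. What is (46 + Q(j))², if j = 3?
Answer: 26896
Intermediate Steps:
Q(d) = (-17 + d)*(12 + d) (Q(d) = (-17 + d)*(d + 12) = (-17 + d)*(12 + d))
(46 + Q(j))² = (46 + (-204 + 3² - 5*3))² = (46 + (-204 + 9 - 15))² = (46 - 210)² = (-164)² = 26896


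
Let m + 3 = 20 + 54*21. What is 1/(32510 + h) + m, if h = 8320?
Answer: 46995331/40830 ≈ 1151.0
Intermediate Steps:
m = 1151 (m = -3 + (20 + 54*21) = -3 + (20 + 1134) = -3 + 1154 = 1151)
1/(32510 + h) + m = 1/(32510 + 8320) + 1151 = 1/40830 + 1151 = 46995331/40830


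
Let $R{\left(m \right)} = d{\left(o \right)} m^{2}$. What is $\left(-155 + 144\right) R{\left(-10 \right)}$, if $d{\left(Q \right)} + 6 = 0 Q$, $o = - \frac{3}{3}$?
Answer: $6600$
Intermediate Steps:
$o = -1$ ($o = \left(-3\right) \frac{1}{3} = -1$)
$d{\left(Q \right)} = -6$ ($d{\left(Q \right)} = -6 + 0 Q = -6 + 0 = -6$)
$R{\left(m \right)} = - 6 m^{2}$
$\left(-155 + 144\right) R{\left(-10 \right)} = \left(-155 + 144\right) \left(- 6 \left(-10\right)^{2}\right) = - 11 \left(\left(-6\right) 100\right) = \left(-11\right) \left(-600\right) = 6600$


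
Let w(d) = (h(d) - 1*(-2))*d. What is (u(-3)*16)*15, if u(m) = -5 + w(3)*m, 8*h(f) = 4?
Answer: -6600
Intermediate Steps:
h(f) = 1/2 (h(f) = (1/8)*4 = 1/2)
w(d) = 5*d/2 (w(d) = (1/2 - 1*(-2))*d = (1/2 + 2)*d = 5*d/2)
u(m) = -5 + 15*m/2 (u(m) = -5 + ((5/2)*3)*m = -5 + 15*m/2)
(u(-3)*16)*15 = ((-5 + (15/2)*(-3))*16)*15 = ((-5 - 45/2)*16)*15 = -55/2*16*15 = -440*15 = -6600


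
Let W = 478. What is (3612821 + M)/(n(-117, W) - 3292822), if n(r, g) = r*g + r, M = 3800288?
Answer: -7413109/3348865 ≈ -2.2136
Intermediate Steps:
n(r, g) = r + g*r (n(r, g) = g*r + r = r + g*r)
(3612821 + M)/(n(-117, W) - 3292822) = (3612821 + 3800288)/(-117*(1 + 478) - 3292822) = 7413109/(-117*479 - 3292822) = 7413109/(-56043 - 3292822) = 7413109/(-3348865) = 7413109*(-1/3348865) = -7413109/3348865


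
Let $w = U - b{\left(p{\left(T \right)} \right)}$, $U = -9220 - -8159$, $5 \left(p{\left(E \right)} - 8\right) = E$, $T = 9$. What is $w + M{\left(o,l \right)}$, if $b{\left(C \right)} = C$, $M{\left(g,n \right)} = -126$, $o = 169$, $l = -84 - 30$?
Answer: $- \frac{5984}{5} \approx -1196.8$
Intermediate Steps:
$l = -114$
$p{\left(E \right)} = 8 + \frac{E}{5}$
$U = -1061$ ($U = -9220 + 8159 = -1061$)
$w = - \frac{5354}{5}$ ($w = -1061 - \left(8 + \frac{1}{5} \cdot 9\right) = -1061 - \left(8 + \frac{9}{5}\right) = -1061 - \frac{49}{5} = - \frac{5354}{5} \approx -1070.8$)
$w + M{\left(o,l \right)} = - \frac{5354}{5} - 126 = - \frac{5984}{5}$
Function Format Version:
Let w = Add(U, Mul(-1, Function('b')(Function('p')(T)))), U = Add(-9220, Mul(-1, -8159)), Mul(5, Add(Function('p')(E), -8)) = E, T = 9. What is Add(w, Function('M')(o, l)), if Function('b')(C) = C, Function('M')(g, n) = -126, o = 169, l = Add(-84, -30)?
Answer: Rational(-5984, 5) ≈ -1196.8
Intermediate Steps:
l = -114
Function('p')(E) = Add(8, Mul(Rational(1, 5), E))
U = -1061 (U = Add(-9220, 8159) = -1061)
w = Rational(-5354, 5) (w = Add(-1061, Mul(-1, Add(8, Mul(Rational(1, 5), 9)))) = Add(-1061, Mul(-1, Add(8, Rational(9, 5)))) = Add(-1061, Mul(-1, Rational(49, 5))) = Add(-1061, Rational(-49, 5)) = Rational(-5354, 5) ≈ -1070.8)
Add(w, Function('M')(o, l)) = Add(Rational(-5354, 5), -126) = Rational(-5984, 5)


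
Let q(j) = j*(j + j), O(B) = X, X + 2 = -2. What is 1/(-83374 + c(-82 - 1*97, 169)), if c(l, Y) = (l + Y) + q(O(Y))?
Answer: -1/83352 ≈ -1.1997e-5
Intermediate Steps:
X = -4 (X = -2 - 2 = -4)
O(B) = -4
q(j) = 2*j**2 (q(j) = j*(2*j) = 2*j**2)
c(l, Y) = 32 + Y + l (c(l, Y) = (l + Y) + 2*(-4)**2 = (Y + l) + 2*16 = (Y + l) + 32 = 32 + Y + l)
1/(-83374 + c(-82 - 1*97, 169)) = 1/(-83374 + (32 + 169 + (-82 - 1*97))) = 1/(-83374 + (32 + 169 + (-82 - 97))) = 1/(-83374 + (32 + 169 - 179)) = 1/(-83374 + 22) = 1/(-83352) = -1/83352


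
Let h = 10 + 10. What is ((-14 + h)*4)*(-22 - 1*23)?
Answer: -1080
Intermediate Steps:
h = 20
((-14 + h)*4)*(-22 - 1*23) = ((-14 + 20)*4)*(-22 - 1*23) = (6*4)*(-22 - 23) = 24*(-45) = -1080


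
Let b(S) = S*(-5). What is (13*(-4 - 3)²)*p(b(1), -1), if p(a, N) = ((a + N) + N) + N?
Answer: -5096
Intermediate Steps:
b(S) = -5*S
p(a, N) = a + 3*N (p(a, N) = ((N + a) + N) + N = (a + 2*N) + N = a + 3*N)
(13*(-4 - 3)²)*p(b(1), -1) = (13*(-4 - 3)²)*(-5*1 + 3*(-1)) = (13*(-7)²)*(-5 - 3) = (13*49)*(-8) = 637*(-8) = -5096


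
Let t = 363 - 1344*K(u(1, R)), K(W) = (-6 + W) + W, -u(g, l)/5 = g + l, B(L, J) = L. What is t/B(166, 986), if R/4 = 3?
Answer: 183147/166 ≈ 1103.3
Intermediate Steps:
R = 12 (R = 4*3 = 12)
u(g, l) = -5*g - 5*l (u(g, l) = -5*(g + l) = -5*g - 5*l)
K(W) = -6 + 2*W
t = 183147 (t = 363 - 1344*(-6 + 2*(-5*1 - 5*12)) = 363 - 1344*(-6 + 2*(-5 - 60)) = 363 - 1344*(-6 + 2*(-65)) = 363 - 1344*(-6 - 130) = 363 - 1344*(-136) = 363 + 182784 = 183147)
t/B(166, 986) = 183147/166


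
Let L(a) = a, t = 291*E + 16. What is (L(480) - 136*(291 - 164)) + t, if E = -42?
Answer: -28998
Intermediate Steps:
t = -12206 (t = 291*(-42) + 16 = -12222 + 16 = -12206)
(L(480) - 136*(291 - 164)) + t = (480 - 136*(291 - 164)) - 12206 = (480 - 136*127) - 12206 = (480 - 17272) - 12206 = -16792 - 12206 = -28998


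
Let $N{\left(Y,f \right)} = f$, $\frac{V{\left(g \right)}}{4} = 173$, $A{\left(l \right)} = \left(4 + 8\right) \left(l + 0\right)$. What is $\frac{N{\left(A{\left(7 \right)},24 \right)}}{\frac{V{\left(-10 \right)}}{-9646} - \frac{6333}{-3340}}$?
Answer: $\frac{386611680}{29388419} \approx 13.155$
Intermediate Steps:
$A{\left(l \right)} = 12 l$
$V{\left(g \right)} = 692$ ($V{\left(g \right)} = 4 \cdot 173 = 692$)
$\frac{N{\left(A{\left(7 \right)},24 \right)}}{\frac{V{\left(-10 \right)}}{-9646} - \frac{6333}{-3340}} = \frac{24}{\frac{692}{-9646} - \frac{6333}{-3340}} = \frac{24}{692 \left(- \frac{1}{9646}\right) - - \frac{6333}{3340}} = \frac{24}{- \frac{346}{4823} + \frac{6333}{3340}} = \frac{24}{\frac{29388419}{16108820}} = 24 \cdot \frac{16108820}{29388419} = \frac{386611680}{29388419}$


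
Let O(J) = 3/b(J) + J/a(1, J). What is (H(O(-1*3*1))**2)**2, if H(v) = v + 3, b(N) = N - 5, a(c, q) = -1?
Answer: 4100625/4096 ≈ 1001.1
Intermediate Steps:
b(N) = -5 + N
O(J) = -J + 3/(-5 + J) (O(J) = 3/(-5 + J) + J/(-1) = 3/(-5 + J) + J*(-1) = 3/(-5 + J) - J = -J + 3/(-5 + J))
H(v) = 3 + v
(H(O(-1*3*1))**2)**2 = ((3 + (3 - -1*3*1*(-5 - 1*3*1))/(-5 - 1*3*1))**2)**2 = ((3 + (3 - (-3*1)*(-5 - 3*1))/(-5 - 3*1))**2)**2 = ((3 + (3 - 1*(-3)*(-5 - 3))/(-5 - 3))**2)**2 = ((3 + (3 - 1*(-3)*(-8))/(-8))**2)**2 = ((3 - (3 - 24)/8)**2)**2 = ((3 - 1/8*(-21))**2)**2 = ((3 + 21/8)**2)**2 = ((45/8)**2)**2 = (2025/64)**2 = 4100625/4096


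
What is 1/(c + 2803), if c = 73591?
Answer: 1/76394 ≈ 1.3090e-5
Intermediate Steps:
1/(c + 2803) = 1/(73591 + 2803) = 1/76394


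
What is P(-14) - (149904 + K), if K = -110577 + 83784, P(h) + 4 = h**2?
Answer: -122919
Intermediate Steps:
P(h) = -4 + h**2
K = -26793
P(-14) - (149904 + K) = (-4 + (-14)**2) - (149904 - 26793) = (-4 + 196) - 1*123111 = 192 - 123111 = -122919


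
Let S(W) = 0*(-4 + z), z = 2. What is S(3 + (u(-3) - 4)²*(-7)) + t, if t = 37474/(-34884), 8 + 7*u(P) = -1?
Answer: -18737/17442 ≈ -1.0742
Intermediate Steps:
u(P) = -9/7 (u(P) = -8/7 + (⅐)*(-1) = -8/7 - ⅐ = -9/7)
t = -18737/17442 (t = 37474*(-1/34884) = -18737/17442 ≈ -1.0742)
S(W) = 0 (S(W) = 0*(-4 + 2) = 0*(-2) = 0)
S(3 + (u(-3) - 4)²*(-7)) + t = 0 - 18737/17442 = -18737/17442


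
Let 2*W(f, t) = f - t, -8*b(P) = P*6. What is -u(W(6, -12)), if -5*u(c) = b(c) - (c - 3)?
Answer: -51/20 ≈ -2.5500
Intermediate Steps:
b(P) = -3*P/4 (b(P) = -P*6/8 = -3*P/4)
W(f, t) = f/2 - t/2 (W(f, t) = (f - t)/2 = f/2 - t/2)
u(c) = -⅗ + 7*c/20 (u(c) = -(-3*c/4 - (c - 3))/5 = -(-3*c/4 - (-3 + c))/5 = -(-3*c/4 + (3 - c))/5 = -(3 - 7*c/4)/5 = -⅗ + 7*c/20)
-u(W(6, -12)) = -(-⅗ + 7*((½)*6 - ½*(-12))/20) = -(-⅗ + 7*(3 + 6)/20) = -(-⅗ + (7/20)*9) = -(-⅗ + 63/20) = -1*51/20 = -51/20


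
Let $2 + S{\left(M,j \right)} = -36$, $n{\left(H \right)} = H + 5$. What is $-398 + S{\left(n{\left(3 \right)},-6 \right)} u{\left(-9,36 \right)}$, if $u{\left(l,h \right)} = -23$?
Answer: $476$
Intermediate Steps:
$n{\left(H \right)} = 5 + H$
$S{\left(M,j \right)} = -38$ ($S{\left(M,j \right)} = -2 - 36 = -38$)
$-398 + S{\left(n{\left(3 \right)},-6 \right)} u{\left(-9,36 \right)} = -398 - -874 = -398 + 874 = 476$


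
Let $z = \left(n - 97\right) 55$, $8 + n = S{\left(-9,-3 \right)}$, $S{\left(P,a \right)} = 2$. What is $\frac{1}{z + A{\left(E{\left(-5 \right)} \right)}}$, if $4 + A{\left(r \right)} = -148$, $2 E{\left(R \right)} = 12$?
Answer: $- \frac{1}{5817} \approx -0.00017191$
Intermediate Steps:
$E{\left(R \right)} = 6$ ($E{\left(R \right)} = \frac{1}{2} \cdot 12 = 6$)
$n = -6$ ($n = -8 + 2 = -6$)
$A{\left(r \right)} = -152$ ($A{\left(r \right)} = -4 - 148 = -152$)
$z = -5665$ ($z = \left(-6 - 97\right) 55 = \left(-103\right) 55 = -5665$)
$\frac{1}{z + A{\left(E{\left(-5 \right)} \right)}} = \frac{1}{-5665 - 152} = \frac{1}{-5817} = - \frac{1}{5817}$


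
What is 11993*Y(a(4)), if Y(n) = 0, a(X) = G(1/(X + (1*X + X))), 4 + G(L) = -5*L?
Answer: 0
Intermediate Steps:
G(L) = -4 - 5*L
a(X) = -4 - 5/(3*X) (a(X) = -4 - 5/(X + (1*X + X)) = -4 - 5/(X + (X + X)) = -4 - 5/(X + 2*X) = -4 - 5*1/(3*X) = -4 - 5/(3*X))
11993*Y(a(4)) = 11993*0 = 0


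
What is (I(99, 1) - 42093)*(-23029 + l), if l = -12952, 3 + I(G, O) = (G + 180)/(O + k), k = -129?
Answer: 193886029227/128 ≈ 1.5147e+9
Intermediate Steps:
I(G, O) = -3 + (180 + G)/(-129 + O) (I(G, O) = -3 + (G + 180)/(O - 129) = -3 + (180 + G)/(-129 + O))
(I(99, 1) - 42093)*(-23029 + l) = ((567 + 99 - 3*1)/(-129 + 1) - 42093)*(-23029 - 12952) = ((567 + 99 - 3)/(-128) - 42093)*(-35981) = (-1/128*663 - 42093)*(-35981) = (-663/128 - 42093)*(-35981) = -5388567/128*(-35981) = 193886029227/128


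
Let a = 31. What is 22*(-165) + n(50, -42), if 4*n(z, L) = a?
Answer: -14489/4 ≈ -3622.3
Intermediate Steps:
n(z, L) = 31/4 (n(z, L) = (¼)*31 = 31/4)
22*(-165) + n(50, -42) = 22*(-165) + 31/4 = -3630 + 31/4 = -14489/4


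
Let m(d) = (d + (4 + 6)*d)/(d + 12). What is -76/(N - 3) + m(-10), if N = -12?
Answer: -749/15 ≈ -49.933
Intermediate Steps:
m(d) = 11*d/(12 + d) (m(d) = (d + 10*d)/(12 + d) = (11*d)/(12 + d) = 11*d/(12 + d))
-76/(N - 3) + m(-10) = -76/(-12 - 3) + 11*(-10)/(12 - 10) = -76/(-15) + 11*(-10)/2 = -1/15*(-76) + 11*(-10)*(1/2) = 76/15 - 55 = -749/15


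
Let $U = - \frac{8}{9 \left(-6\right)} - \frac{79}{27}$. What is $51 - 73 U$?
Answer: $\frac{2284}{9} \approx 253.78$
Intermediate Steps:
$U = - \frac{25}{9}$ ($U = - \frac{8}{-54} - \frac{79}{27} = \left(-8\right) \left(- \frac{1}{54}\right) - \frac{79}{27} = \frac{4}{27} - \frac{79}{27} = - \frac{25}{9} \approx -2.7778$)
$51 - 73 U = 51 - - \frac{1825}{9} = 51 + \frac{1825}{9} = \frac{2284}{9}$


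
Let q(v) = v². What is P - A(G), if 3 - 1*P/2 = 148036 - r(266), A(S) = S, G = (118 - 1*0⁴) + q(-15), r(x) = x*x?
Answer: -154897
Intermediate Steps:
r(x) = x²
G = 343 (G = (118 - 1*0⁴) + (-15)² = (118 - 1*0) + 225 = (118 + 0) + 225 = 118 + 225 = 343)
P = -154554 (P = 6 - 2*(148036 - 1*266²) = 6 - 2*(148036 - 1*70756) = 6 - 2*(148036 - 70756) = 6 - 2*77280 = 6 - 154560 = -154554)
P - A(G) = -154554 - 1*343 = -154554 - 343 = -154897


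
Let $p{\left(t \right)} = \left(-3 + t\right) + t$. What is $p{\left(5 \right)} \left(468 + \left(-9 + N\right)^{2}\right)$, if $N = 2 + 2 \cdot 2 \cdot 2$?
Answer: $3283$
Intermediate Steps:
$N = 10$ ($N = 2 + 2 \cdot 4 = 2 + 8 = 10$)
$p{\left(t \right)} = -3 + 2 t$
$p{\left(5 \right)} \left(468 + \left(-9 + N\right)^{2}\right) = \left(-3 + 2 \cdot 5\right) \left(468 + \left(-9 + 10\right)^{2}\right) = \left(-3 + 10\right) \left(468 + 1^{2}\right) = 7 \left(468 + 1\right) = 7 \cdot 469 = 3283$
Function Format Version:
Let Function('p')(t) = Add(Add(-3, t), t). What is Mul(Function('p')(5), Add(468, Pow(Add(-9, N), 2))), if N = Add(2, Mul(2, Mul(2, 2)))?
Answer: 3283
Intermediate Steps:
N = 10 (N = Add(2, Mul(2, 4)) = Add(2, 8) = 10)
Function('p')(t) = Add(-3, Mul(2, t))
Mul(Function('p')(5), Add(468, Pow(Add(-9, N), 2))) = Mul(Add(-3, Mul(2, 5)), Add(468, Pow(Add(-9, 10), 2))) = Mul(Add(-3, 10), Add(468, Pow(1, 2))) = Mul(7, Add(468, 1)) = Mul(7, 469) = 3283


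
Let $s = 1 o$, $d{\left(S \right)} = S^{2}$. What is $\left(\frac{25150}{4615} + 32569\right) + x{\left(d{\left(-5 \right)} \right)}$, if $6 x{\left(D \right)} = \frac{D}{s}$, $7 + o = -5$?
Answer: $\frac{2164744549}{66456} \approx 32574.0$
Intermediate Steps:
$o = -12$ ($o = -7 - 5 = -12$)
$s = -12$ ($s = 1 \left(-12\right) = -12$)
$x{\left(D \right)} = - \frac{D}{72}$ ($x{\left(D \right)} = \frac{D \frac{1}{-12}}{6} = \frac{D \left(- \frac{1}{12}\right)}{6} = \frac{\left(- \frac{1}{12}\right) D}{6} = - \frac{D}{72}$)
$\left(\frac{25150}{4615} + 32569\right) + x{\left(d{\left(-5 \right)} \right)} = \left(\frac{25150}{4615} + 32569\right) - \frac{\left(-5\right)^{2}}{72} = \left(25150 \cdot \frac{1}{4615} + 32569\right) - \frac{25}{72} = \left(\frac{5030}{923} + 32569\right) - \frac{25}{72} = \frac{30066217}{923} - \frac{25}{72} = \frac{2164744549}{66456}$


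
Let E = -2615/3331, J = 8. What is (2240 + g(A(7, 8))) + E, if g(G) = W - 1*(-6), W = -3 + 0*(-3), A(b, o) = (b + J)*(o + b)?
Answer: 7468818/3331 ≈ 2242.2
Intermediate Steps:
A(b, o) = (8 + b)*(b + o) (A(b, o) = (b + 8)*(o + b) = (8 + b)*(b + o))
W = -3 (W = -3 + 0 = -3)
g(G) = 3 (g(G) = -3 - 1*(-6) = -3 + 6 = 3)
E = -2615/3331 (E = -2615*1/3331 = -2615/3331 ≈ -0.78505)
(2240 + g(A(7, 8))) + E = (2240 + 3) - 2615/3331 = 2243 - 2615/3331 = 7468818/3331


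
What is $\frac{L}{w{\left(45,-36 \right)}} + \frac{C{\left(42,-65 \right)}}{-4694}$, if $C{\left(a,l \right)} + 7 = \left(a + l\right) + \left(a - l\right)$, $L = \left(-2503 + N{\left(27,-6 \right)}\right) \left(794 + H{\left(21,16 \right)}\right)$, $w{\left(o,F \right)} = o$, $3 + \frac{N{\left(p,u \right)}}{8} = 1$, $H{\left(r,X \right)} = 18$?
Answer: $- \frac{9601242497}{211230} \approx -45454.0$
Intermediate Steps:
$N{\left(p,u \right)} = -16$ ($N{\left(p,u \right)} = -24 + 8 \cdot 1 = -24 + 8 = -16$)
$L = -2045428$ ($L = \left(-2503 - 16\right) \left(794 + 18\right) = \left(-2519\right) 812 = -2045428$)
$C{\left(a,l \right)} = -7 + 2 a$ ($C{\left(a,l \right)} = -7 + \left(\left(a + l\right) + \left(a - l\right)\right) = -7 + 2 a$)
$\frac{L}{w{\left(45,-36 \right)}} + \frac{C{\left(42,-65 \right)}}{-4694} = - \frac{2045428}{45} + \frac{-7 + 2 \cdot 42}{-4694} = \left(-2045428\right) \frac{1}{45} + \left(-7 + 84\right) \left(- \frac{1}{4694}\right) = - \frac{2045428}{45} + 77 \left(- \frac{1}{4694}\right) = - \frac{2045428}{45} - \frac{77}{4694} = - \frac{9601242497}{211230}$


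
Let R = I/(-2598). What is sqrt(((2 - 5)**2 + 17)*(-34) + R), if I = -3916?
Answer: I*sqrt(1489119042)/1299 ≈ 29.707*I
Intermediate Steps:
R = 1958/1299 (R = -3916/(-2598) = -3916*(-1/2598) = 1958/1299 ≈ 1.5073)
sqrt(((2 - 5)**2 + 17)*(-34) + R) = sqrt(((2 - 5)**2 + 17)*(-34) + 1958/1299) = sqrt(((-3)**2 + 17)*(-34) + 1958/1299) = sqrt((9 + 17)*(-34) + 1958/1299) = sqrt(26*(-34) + 1958/1299) = sqrt(-884 + 1958/1299) = sqrt(-1146358/1299) = I*sqrt(1489119042)/1299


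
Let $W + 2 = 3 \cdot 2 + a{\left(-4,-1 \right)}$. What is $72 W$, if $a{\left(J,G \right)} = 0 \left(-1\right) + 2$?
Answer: $432$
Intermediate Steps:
$a{\left(J,G \right)} = 2$ ($a{\left(J,G \right)} = 0 + 2 = 2$)
$W = 6$ ($W = -2 + \left(3 \cdot 2 + 2\right) = -2 + \left(6 + 2\right) = -2 + 8 = 6$)
$72 W = 72 \cdot 6 = 432$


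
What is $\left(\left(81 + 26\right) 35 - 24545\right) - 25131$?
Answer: $-45931$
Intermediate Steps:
$\left(\left(81 + 26\right) 35 - 24545\right) - 25131 = \left(107 \cdot 35 - 24545\right) - 25131 = \left(3745 - 24545\right) - 25131 = -20800 - 25131 = -45931$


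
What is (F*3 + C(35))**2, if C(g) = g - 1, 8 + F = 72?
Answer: 51076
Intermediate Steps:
F = 64 (F = -8 + 72 = 64)
C(g) = -1 + g
(F*3 + C(35))**2 = (64*3 + (-1 + 35))**2 = (192 + 34)**2 = 226**2 = 51076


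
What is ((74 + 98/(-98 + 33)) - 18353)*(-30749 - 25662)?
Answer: 67029411763/65 ≈ 1.0312e+9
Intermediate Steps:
((74 + 98/(-98 + 33)) - 18353)*(-30749 - 25662) = ((74 + 98/(-65)) - 18353)*(-56411) = ((74 - 1/65*98) - 18353)*(-56411) = ((74 - 98/65) - 18353)*(-56411) = (4712/65 - 18353)*(-56411) = -1188233/65*(-56411) = 67029411763/65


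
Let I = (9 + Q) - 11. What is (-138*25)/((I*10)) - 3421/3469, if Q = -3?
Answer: 235940/3469 ≈ 68.014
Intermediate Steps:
I = -5 (I = (9 - 3) - 11 = 6 - 11 = -5)
(-138*25)/((I*10)) - 3421/3469 = (-138*25)/((-5*10)) - 3421/3469 = -3450/(-50) - 3421*1/3469 = -3450*(-1/50) - 3421/3469 = 69 - 3421/3469 = 235940/3469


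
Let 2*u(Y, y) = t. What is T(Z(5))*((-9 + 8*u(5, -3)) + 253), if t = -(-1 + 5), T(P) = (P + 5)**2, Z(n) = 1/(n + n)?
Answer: 148257/25 ≈ 5930.3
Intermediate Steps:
Z(n) = 1/(2*n)
T(P) = (5 + P)**2
t = -4 (t = -1*4 = -4)
u(Y, y) = -2 (u(Y, y) = (1/2)*(-4) = -2)
T(Z(5))*((-9 + 8*u(5, -3)) + 253) = (5 + (1/2)/5)**2*((-9 + 8*(-2)) + 253) = (5 + (1/2)*(1/5))**2*((-9 - 16) + 253) = (5 + 1/10)**2*(-25 + 253) = (51/10)**2*228 = (2601/100)*228 = 148257/25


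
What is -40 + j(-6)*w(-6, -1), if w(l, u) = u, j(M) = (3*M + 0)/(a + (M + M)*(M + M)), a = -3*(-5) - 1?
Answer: -3151/79 ≈ -39.886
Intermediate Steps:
a = 14 (a = 15 - 1 = 14)
j(M) = 3*M/(14 + 4*M²) (j(M) = (3*M + 0)/(14 + (M + M)*(M + M)) = (3*M)/(14 + (2*M)*(2*M)) = (3*M)/(14 + 4*M²) = 3*M/(14 + 4*M²))
-40 + j(-6)*w(-6, -1) = -40 + ((3/2)*(-6)/(7 + 2*(-6)²))*(-1) = -40 + ((3/2)*(-6)/(7 + 2*36))*(-1) = -40 + ((3/2)*(-6)/(7 + 72))*(-1) = -40 + ((3/2)*(-6)/79)*(-1) = -40 + ((3/2)*(-6)*(1/79))*(-1) = -40 - 9/79*(-1) = -40 + 9/79 = -3151/79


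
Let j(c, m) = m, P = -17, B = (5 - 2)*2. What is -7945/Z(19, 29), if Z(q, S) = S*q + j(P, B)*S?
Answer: -1589/145 ≈ -10.959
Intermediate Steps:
B = 6 (B = 3*2 = 6)
Z(q, S) = 6*S + S*q (Z(q, S) = S*q + 6*S = 6*S + S*q)
-7945/Z(19, 29) = -7945*1/(29*(6 + 19)) = -7945/(29*25) = -7945/725 = -7945*1/725 = -1589/145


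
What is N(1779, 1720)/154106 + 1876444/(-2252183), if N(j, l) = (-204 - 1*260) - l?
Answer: -147045023368/173537456699 ≈ -0.84734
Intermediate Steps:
N(j, l) = -464 - l (N(j, l) = (-204 - 260) - l = -464 - l)
N(1779, 1720)/154106 + 1876444/(-2252183) = (-464 - 1*1720)/154106 + 1876444/(-2252183) = (-464 - 1720)*(1/154106) + 1876444*(-1/2252183) = -2184*1/154106 - 1876444/2252183 = -1092/77053 - 1876444/2252183 = -147045023368/173537456699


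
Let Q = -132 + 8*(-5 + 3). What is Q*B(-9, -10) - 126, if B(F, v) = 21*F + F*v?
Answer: 14526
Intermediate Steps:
Q = -148 (Q = -132 + 8*(-2) = -132 - 16 = -148)
Q*B(-9, -10) - 126 = -(-1332)*(21 - 10) - 126 = -(-1332)*11 - 126 = -148*(-99) - 126 = 14652 - 126 = 14526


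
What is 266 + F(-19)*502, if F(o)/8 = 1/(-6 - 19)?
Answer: 2634/25 ≈ 105.36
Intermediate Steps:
F(o) = -8/25 (F(o) = 8/(-6 - 19) = 8/(-25) = 8*(-1/25) = -8/25)
266 + F(-19)*502 = 266 - 8/25*502 = 266 - 4016/25 = 2634/25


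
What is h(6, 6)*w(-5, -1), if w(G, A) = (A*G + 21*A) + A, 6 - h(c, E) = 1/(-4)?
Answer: -425/4 ≈ -106.25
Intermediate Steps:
h(c, E) = 25/4 (h(c, E) = 6 - 1/(-4) = 6 - 1*(-1/4) = 6 + 1/4 = 25/4)
w(G, A) = 22*A + A*G (w(G, A) = (21*A + A*G) + A = 22*A + A*G)
h(6, 6)*w(-5, -1) = 25*(-(22 - 5))/4 = 25*(-1*17)/4 = (25/4)*(-17) = -425/4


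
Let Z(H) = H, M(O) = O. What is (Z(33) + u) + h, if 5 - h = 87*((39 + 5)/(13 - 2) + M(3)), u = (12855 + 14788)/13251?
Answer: -1076954/1893 ≈ -568.91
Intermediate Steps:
u = 3949/1893 (u = 27643*(1/13251) = 3949/1893 ≈ 2.0861)
h = -604 (h = 5 - 87*((39 + 5)/(13 - 2) + 3) = 5 - 87*(44/11 + 3) = 5 - 87*(44*(1/11) + 3) = 5 - 87*(4 + 3) = 5 - 87*7 = 5 - 1*609 = 5 - 609 = -604)
(Z(33) + u) + h = (33 + 3949/1893) - 604 = 66418/1893 - 604 = -1076954/1893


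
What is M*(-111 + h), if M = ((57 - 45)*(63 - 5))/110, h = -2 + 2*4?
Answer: -7308/11 ≈ -664.36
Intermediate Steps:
h = 6 (h = -2 + 8 = 6)
M = 348/55 (M = (12*58)*(1/110) = 696*(1/110) = 348/55 ≈ 6.3273)
M*(-111 + h) = 348*(-111 + 6)/55 = (348/55)*(-105) = -7308/11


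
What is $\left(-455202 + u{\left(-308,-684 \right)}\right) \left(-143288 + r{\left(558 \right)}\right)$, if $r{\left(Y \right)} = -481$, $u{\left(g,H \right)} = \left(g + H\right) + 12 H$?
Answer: $66766611138$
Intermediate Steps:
$u{\left(g,H \right)} = g + 13 H$ ($u{\left(g,H \right)} = \left(H + g\right) + 12 H = g + 13 H$)
$\left(-455202 + u{\left(-308,-684 \right)}\right) \left(-143288 + r{\left(558 \right)}\right) = \left(-455202 + \left(-308 + 13 \left(-684\right)\right)\right) \left(-143288 - 481\right) = \left(-455202 - 9200\right) \left(-143769\right) = \left(-464402\right) \left(-143769\right) = 66766611138$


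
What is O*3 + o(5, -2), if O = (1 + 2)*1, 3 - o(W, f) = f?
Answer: 14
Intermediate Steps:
o(W, f) = 3 - f
O = 3 (O = 3*1 = 3)
O*3 + o(5, -2) = 3*3 + (3 - 1*(-2)) = 9 + (3 + 2) = 9 + 5 = 14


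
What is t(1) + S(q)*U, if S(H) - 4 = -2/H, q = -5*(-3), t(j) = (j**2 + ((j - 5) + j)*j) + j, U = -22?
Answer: -1291/15 ≈ -86.067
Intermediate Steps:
t(j) = j + j**2 + j*(-5 + 2*j) (t(j) = (j**2 + ((-5 + j) + j)*j) + j = (j**2 + (-5 + 2*j)*j) + j = (j**2 + j*(-5 + 2*j)) + j = j + j**2 + j*(-5 + 2*j))
q = 15
S(H) = 4 - 2/H
t(1) + S(q)*U = 1*(-4 + 3*1) + (4 - 2/15)*(-22) = 1*(-4 + 3) + (4 - 2*1/15)*(-22) = 1*(-1) + (4 - 2/15)*(-22) = -1 + (58/15)*(-22) = -1 - 1276/15 = -1291/15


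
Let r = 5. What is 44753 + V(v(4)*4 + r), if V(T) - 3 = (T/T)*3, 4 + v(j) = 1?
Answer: 44759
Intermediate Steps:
v(j) = -3 (v(j) = -4 + 1 = -3)
V(T) = 6 (V(T) = 3 + (T/T)*3 = 3 + 1*3 = 3 + 3 = 6)
44753 + V(v(4)*4 + r) = 44753 + 6 = 44759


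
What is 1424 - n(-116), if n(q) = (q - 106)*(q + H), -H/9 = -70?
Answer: 115532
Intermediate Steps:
H = 630 (H = -9*(-70) = 630)
n(q) = (-106 + q)*(630 + q) (n(q) = (q - 106)*(q + 630) = (-106 + q)*(630 + q))
1424 - n(-116) = 1424 - (-66780 + (-116)**2 + 524*(-116)) = 1424 - (-66780 + 13456 - 60784) = 1424 - 1*(-114108) = 1424 + 114108 = 115532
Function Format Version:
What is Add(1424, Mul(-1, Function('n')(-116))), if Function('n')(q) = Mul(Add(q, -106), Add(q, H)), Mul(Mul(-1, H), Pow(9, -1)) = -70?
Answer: 115532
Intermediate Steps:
H = 630 (H = Mul(-9, -70) = 630)
Function('n')(q) = Mul(Add(-106, q), Add(630, q)) (Function('n')(q) = Mul(Add(q, -106), Add(q, 630)) = Mul(Add(-106, q), Add(630, q)))
Add(1424, Mul(-1, Function('n')(-116))) = Add(1424, Mul(-1, Add(-66780, Pow(-116, 2), Mul(524, -116)))) = Add(1424, Mul(-1, Add(-66780, 13456, -60784))) = Add(1424, Mul(-1, -114108)) = Add(1424, 114108) = 115532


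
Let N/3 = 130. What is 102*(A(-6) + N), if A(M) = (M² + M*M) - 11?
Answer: 46002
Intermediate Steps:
A(M) = -11 + 2*M² (A(M) = (M² + M²) - 11 = 2*M² - 11 = -11 + 2*M²)
N = 390 (N = 3*130 = 390)
102*(A(-6) + N) = 102*((-11 + 2*(-6)²) + 390) = 102*((-11 + 2*36) + 390) = 102*((-11 + 72) + 390) = 102*(61 + 390) = 102*451 = 46002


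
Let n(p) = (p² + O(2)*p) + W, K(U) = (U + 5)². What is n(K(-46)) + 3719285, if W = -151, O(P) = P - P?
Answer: 6544895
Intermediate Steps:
O(P) = 0
K(U) = (5 + U)²
n(p) = -151 + p² (n(p) = (p² + 0*p) - 151 = (p² + 0) - 151 = p² - 151 = -151 + p²)
n(K(-46)) + 3719285 = (-151 + ((5 - 46)²)²) + 3719285 = (-151 + ((-41)²)²) + 3719285 = (-151 + 1681²) + 3719285 = (-151 + 2825761) + 3719285 = 2825610 + 3719285 = 6544895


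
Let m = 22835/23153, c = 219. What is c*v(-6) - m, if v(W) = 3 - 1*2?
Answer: 5047672/23153 ≈ 218.01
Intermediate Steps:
v(W) = 1 (v(W) = 3 - 2 = 1)
m = 22835/23153 (m = 22835*(1/23153) = 22835/23153 ≈ 0.98627)
c*v(-6) - m = 219*1 - 1*22835/23153 = 219 - 22835/23153 = 5047672/23153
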